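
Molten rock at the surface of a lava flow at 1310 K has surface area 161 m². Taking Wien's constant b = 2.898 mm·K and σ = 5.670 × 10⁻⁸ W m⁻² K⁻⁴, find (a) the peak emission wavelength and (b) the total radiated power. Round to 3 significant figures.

(a) λ_max = b/T = 2.898×10⁻³/1310 = 2.212×10⁻⁶ m = 2.21 μm.
Area A = 161 m².
(b) P = σAT⁴ = 5.670×10⁻⁸×161×(1310)⁴ = 2.69×10⁷ W.

λ_max ≈ 2.21 μm; P ≈ 2.69×10⁷ W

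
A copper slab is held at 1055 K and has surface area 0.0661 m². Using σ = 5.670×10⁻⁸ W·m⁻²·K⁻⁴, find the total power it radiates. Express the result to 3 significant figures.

Area A = 0.0661 m².
P = σAT⁴ = 5.670×10⁻⁸ × 0.0661 × (1055)⁴ = 4.64×10³ W.

P ≈ 4.64×10³ W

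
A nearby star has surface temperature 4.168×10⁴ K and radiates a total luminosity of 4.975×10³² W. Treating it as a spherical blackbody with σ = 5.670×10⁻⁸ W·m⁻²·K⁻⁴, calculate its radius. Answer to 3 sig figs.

R ≈ 1.52×10¹⁰ m

L = 4πR²σT⁴ ⇒ R = √(L/(4πσT⁴)).
σT⁴ = 1.71117×10¹¹ W/m², so R = √(4.975×10³²/(4π×1.71117×10¹¹)) = 1.52×10¹⁰ m.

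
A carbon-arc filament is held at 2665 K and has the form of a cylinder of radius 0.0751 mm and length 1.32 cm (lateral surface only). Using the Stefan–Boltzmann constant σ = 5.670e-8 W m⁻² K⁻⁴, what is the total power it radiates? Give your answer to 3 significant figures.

P ≈ 17.8 W

Lateral area A = 2πrL = 2π×7.51×10⁻⁵×0.0132 = 6.22865×10⁻⁶ m².
P = σAT⁴ = 5.670×10⁻⁸ × 6.22865×10⁻⁶ × (2665)⁴ = 17.8 W.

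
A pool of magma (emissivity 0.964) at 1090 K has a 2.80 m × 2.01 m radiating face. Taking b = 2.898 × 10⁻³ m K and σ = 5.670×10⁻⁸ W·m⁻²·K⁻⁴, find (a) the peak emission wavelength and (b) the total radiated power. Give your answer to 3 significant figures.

(a) λ_max = b/T = 2.898×10⁻³/1090 = 2.659×10⁻⁶ m = 2.66 μm.
Area A = 2.80 × 2.01 = 5.628 m².
(b) P = εσAT⁴ = 0.964×5.670×10⁻⁸×5.628×(1090)⁴ = 4.34×10⁵ W.

λ_max ≈ 2.66 μm; P ≈ 4.34×10⁵ W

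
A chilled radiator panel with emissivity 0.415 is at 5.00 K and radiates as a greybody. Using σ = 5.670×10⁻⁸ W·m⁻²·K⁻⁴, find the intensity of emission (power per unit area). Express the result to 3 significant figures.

Stefan–Boltzmann: I = εσT⁴ = 0.415 × 5.670×10⁻⁸ × (5.00)⁴ = 1.47×10⁻⁵ W/m².

I ≈ 1.47×10⁻⁵ W/m²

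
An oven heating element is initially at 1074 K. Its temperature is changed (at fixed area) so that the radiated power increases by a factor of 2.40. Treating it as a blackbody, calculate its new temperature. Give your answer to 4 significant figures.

T₂ ≈ 1337 K

P ∝ T⁴, so T₂/T₁ = (P₂/P₁)^(1/4) = (2.40)^(1/4) = 1.24467.
T₂ = 1074 × 1.24467 = 1337 K.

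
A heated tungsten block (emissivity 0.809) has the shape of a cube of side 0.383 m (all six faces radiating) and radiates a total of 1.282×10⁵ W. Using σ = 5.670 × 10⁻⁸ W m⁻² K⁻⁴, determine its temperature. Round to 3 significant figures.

T ≈ 1.33×10³ K

Area A = 6s² = 6×(0.383 m)² = 0.880134 m².
P = εσAT⁴ ⇒ T = (P/(εσA))^(1/4) = (1.282×10⁵/(0.809×5.670×10⁻⁸×0.880134))^(1/4) = 1.33×10³ K.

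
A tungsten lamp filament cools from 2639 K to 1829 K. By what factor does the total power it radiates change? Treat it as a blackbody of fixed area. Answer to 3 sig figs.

P₂/P₁ ≈ 0.231

P ∝ T⁴, so P₂/P₁ = (T₂/T₁)⁴ = (1829/2639)⁴ = (0.693066)⁴ = 0.231.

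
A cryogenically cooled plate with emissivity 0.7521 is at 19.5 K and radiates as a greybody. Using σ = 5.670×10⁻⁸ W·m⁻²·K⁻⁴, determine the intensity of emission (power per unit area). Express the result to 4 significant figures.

Stefan–Boltzmann: I = εσT⁴ = 0.7521 × 5.670×10⁻⁸ × (19.5)⁴ = 6.166×10⁻³ W/m².

I ≈ 6.166×10⁻³ W/m²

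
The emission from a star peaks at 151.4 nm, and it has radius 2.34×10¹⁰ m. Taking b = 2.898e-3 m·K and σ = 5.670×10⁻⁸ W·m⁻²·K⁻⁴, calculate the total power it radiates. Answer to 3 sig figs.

Wien's law: T = b/λ_max = 2.898×10⁻³/1.514×10⁻⁷ = 19141.3 K.
Surface area A = 4πR² = 4π(2.34×10¹⁰ m)² = 6.88084×10²¹ m².
Then P = σAT⁴ = 5.670×10⁻⁸×6.88084×10²¹×(19141.3)⁴ = 5.24×10³¹ W.

P ≈ 5.24×10³¹ W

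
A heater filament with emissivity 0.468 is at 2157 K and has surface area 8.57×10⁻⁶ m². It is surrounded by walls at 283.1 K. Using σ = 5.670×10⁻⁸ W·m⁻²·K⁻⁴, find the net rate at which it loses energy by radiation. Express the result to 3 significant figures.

Net loss ≈ 4.92 W

Area A = 8.57×10⁻⁶ m².
Net radiated power P_net = εσA(T⁴ − T₀⁴) = 0.468×5.670×10⁻⁸×8.57×10⁻⁶×(2157⁴ − 283.1⁴).
T⁴ − T₀⁴ = 2.16471×10¹³ − 6.42332×10⁹ = 2.16407×10¹³ K⁴, so P_net = 4.92 W.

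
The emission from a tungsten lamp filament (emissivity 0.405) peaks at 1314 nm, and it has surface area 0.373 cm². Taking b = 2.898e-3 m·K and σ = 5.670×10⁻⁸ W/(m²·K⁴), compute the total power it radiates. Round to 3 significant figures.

Wien's law: T = b/λ_max = 2.898×10⁻³/1.314×10⁻⁶ = 2205.48 K.
Area A = 0.373 cm² = 3.73×10⁻⁵ m².
Then P = εσAT⁴ = 0.405×5.670×10⁻⁸×3.73×10⁻⁵×(2205.48)⁴ = 20.3 W.

P ≈ 20.3 W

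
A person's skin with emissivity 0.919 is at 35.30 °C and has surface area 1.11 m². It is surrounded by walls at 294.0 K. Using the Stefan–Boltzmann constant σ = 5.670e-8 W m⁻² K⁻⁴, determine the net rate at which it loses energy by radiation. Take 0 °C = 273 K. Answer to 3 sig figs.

Net loss ≈ 90.4 W

T = 35.30 °C + 273 = 308.30 K.
Area A = 1.11 m².
Net radiated power P_net = εσA(T⁴ − T₀⁴) = 0.919×5.670×10⁻⁸×1.11×(308.30⁴ − 294.0⁴).
T⁴ − T₀⁴ = 9.03429×10⁹ − 7.47118×10⁹ = 1.56311×10⁹ K⁴, so P_net = 90.4 W.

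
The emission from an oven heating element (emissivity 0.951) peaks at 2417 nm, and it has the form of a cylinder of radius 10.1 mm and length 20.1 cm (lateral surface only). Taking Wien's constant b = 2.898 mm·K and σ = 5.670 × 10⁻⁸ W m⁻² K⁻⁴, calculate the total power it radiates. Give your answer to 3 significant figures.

Wien's law: T = b/λ_max = 2.898×10⁻³/2.417×10⁻⁶ = 1199.01 K.
Lateral area A = 2πrL = 2π×0.0101×0.201 = 0.0127555 m².
Then P = εσAT⁴ = 0.951×5.670×10⁻⁸×0.0127555×(1199.01)⁴ = 1.42×10³ W.

P ≈ 1.42×10³ W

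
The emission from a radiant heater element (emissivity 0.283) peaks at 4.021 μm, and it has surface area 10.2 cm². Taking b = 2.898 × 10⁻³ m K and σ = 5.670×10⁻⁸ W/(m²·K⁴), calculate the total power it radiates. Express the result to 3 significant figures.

P ≈ 4.42 W

Wien's law: T = b/λ_max = 2.898×10⁻³/4.021×10⁻⁶ = 720.716 K.
Area A = 10.2 cm² = 1.02×10⁻³ m².
Then P = εσAT⁴ = 0.283×5.670×10⁻⁸×1.02×10⁻³×(720.716)⁴ = 4.42 W.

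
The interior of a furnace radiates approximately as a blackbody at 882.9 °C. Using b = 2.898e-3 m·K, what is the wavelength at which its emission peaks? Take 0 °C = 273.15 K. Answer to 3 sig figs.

T = 882.9 °C + 273.15 = 1156.05 K.
Wien's displacement law: λ_max = b/T = (2.898×10⁻³ m·K)/(1156.05 K) = 2.507×10⁻⁶ m.
That is 2.51×10³ nm, in the infrared range.

λ_max ≈ 2.51×10³ nm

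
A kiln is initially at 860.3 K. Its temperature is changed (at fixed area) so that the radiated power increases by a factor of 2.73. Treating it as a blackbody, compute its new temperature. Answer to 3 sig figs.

T₂ ≈ 1.11×10³ K

P ∝ T⁴, so T₂/T₁ = (P₂/P₁)^(1/4) = (2.73)^(1/4) = 1.28541.
T₂ = 860.3 × 1.28541 = 1.11×10³ K.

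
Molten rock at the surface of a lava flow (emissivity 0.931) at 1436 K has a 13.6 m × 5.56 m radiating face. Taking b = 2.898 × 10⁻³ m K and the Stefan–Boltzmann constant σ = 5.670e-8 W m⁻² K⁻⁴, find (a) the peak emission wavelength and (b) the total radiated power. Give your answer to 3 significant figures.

λ_max ≈ 2.02×10³ nm; P ≈ 1.70×10⁷ W

(a) λ_max = b/T = 2.898×10⁻³/1436 = 2.018×10⁻⁶ m = 2.02×10³ nm.
Area A = 13.6 × 5.56 = 75.616 m².
(b) P = εσAT⁴ = 0.931×5.670×10⁻⁸×75.616×(1436)⁴ = 1.70×10⁷ W.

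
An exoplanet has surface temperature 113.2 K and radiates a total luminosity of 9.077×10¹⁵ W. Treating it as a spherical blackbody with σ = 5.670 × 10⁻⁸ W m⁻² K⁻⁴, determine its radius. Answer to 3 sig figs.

L = 4πR²σT⁴ ⇒ R = √(L/(4πσT⁴)).
σT⁴ = 9.31041 W/m², so R = √(9.077×10¹⁵/(4π×9.31041)) = 8.81×10⁶ m.

R ≈ 8.81×10⁶ m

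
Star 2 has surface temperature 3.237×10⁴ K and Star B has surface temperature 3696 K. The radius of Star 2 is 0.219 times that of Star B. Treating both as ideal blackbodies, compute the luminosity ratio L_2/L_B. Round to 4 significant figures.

L_2/L_B ≈ 282.2

L ∝ R²T⁴, so L_2/L_B = (R_2/R_B)²(T_2/T_B)⁴ = (0.219)² × (3.237×10⁴/3696)⁴ = 0.047961 × 5883.60 = 282.2.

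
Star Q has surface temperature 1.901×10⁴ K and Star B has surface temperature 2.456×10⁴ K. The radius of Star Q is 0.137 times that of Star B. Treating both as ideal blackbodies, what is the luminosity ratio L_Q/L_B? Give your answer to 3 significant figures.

L_Q/L_B ≈ 6.74×10⁻³

L ∝ R²T⁴, so L_Q/L_B = (R_Q/R_B)²(T_Q/T_B)⁴ = (0.137)² × (1.901×10⁴/2.456×10⁴)⁴ = 0.018769 × 0.358934 = 6.74×10⁻³.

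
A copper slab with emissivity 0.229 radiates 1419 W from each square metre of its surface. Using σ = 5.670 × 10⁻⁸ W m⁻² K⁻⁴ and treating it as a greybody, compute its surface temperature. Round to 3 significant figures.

T ≈ 575 K

I = εσT⁴, so T = (I/εσ)^(1/4) = (1419/(0.229×5.670×10⁻⁸))^(1/4) = 575 K.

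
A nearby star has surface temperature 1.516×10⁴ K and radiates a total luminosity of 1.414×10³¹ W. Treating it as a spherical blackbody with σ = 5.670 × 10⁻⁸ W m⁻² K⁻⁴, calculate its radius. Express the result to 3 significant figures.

L = 4πR²σT⁴ ⇒ R = √(L/(4πσT⁴)).
σT⁴ = 2.99488×10⁹ W/m², so R = √(1.414×10³¹/(4π×2.99488×10⁹)) = 1.94×10¹⁰ m.

R ≈ 1.94×10¹⁰ m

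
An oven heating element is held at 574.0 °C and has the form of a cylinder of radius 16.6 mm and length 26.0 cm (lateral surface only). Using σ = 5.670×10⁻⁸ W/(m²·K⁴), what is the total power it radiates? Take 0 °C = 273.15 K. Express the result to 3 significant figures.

P ≈ 792 W

T = 574.0 °C + 273.15 = 847.15 K.
Lateral area A = 2πrL = 2π×0.0166×0.260 = 0.0271182 m².
P = σAT⁴ = 5.670×10⁻⁸ × 0.0271182 × (847.15)⁴ = 792 W.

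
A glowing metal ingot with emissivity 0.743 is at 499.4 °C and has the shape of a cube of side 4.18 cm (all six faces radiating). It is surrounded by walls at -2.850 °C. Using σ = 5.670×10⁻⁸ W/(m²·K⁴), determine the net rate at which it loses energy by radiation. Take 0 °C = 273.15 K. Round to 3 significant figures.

Net loss ≈ 155 W

T = 499.4 °C + 273.15 = 772.55 K.
Surroundings: T = -2.850 °C + 273.15 = 270.300 K.
Area A = 6s² = 6×(0.0418 m)² = 0.0104834 m².
Net radiated power P_net = εσA(T⁴ − T₀⁴) = 0.743×5.670×10⁻⁸×0.0104834×(772.55⁴ − 270.300⁴).
T⁴ − T₀⁴ = 3.56210×10¹¹ − 5.33807×10⁹ = 3.50872×10¹¹ K⁴, so P_net = 155 W.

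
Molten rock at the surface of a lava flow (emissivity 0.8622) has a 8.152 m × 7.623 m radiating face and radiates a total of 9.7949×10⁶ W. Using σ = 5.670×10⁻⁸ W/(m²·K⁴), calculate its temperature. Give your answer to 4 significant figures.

Area A = 8.152 × 7.623 = 62.1427 m².
P = εσAT⁴ ⇒ T = (P/(εσA))^(1/4) = (9.7949×10⁶/(0.8622×5.670×10⁻⁸×62.1427))^(1/4) = 1340 K.

T ≈ 1340 K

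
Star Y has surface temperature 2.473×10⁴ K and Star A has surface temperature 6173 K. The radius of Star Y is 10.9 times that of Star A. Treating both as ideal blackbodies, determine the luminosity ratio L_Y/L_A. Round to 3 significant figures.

L ∝ R²T⁴, so L_Y/L_A = (R_Y/R_A)²(T_Y/T_A)⁴ = (10.9)² × (2.473×10⁴/6173)⁴ = 118.81 × 257.580 = 3.06×10⁴.

L_Y/L_A ≈ 3.06×10⁴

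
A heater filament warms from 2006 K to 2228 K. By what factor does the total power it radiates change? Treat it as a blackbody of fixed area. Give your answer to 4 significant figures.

P ∝ T⁴, so P₂/P₁ = (T₂/T₁)⁴ = (2228/2006)⁴ = (1.11067)⁴ = 1.522.

P₂/P₁ ≈ 1.522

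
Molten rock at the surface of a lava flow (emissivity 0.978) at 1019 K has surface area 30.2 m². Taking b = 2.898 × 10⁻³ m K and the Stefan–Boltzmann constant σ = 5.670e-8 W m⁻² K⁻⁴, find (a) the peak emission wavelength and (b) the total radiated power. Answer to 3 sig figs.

λ_max ≈ 2.84×10³ nm; P ≈ 1.81×10⁶ W

(a) λ_max = b/T = 2.898×10⁻³/1019 = 2.844×10⁻⁶ m = 2.84×10³ nm.
Area A = 30.2 m².
(b) P = εσAT⁴ = 0.978×5.670×10⁻⁸×30.2×(1019)⁴ = 1.81×10⁶ W.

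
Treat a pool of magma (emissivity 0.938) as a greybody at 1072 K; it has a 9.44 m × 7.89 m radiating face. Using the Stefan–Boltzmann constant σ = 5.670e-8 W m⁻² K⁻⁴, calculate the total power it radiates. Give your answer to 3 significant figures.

Area A = 9.44 × 7.89 = 74.4816 m².
P = εσAT⁴ = 0.938 × 5.670×10⁻⁸ × 74.4816 × (1072)⁴ = 5.23×10⁶ W.

P ≈ 5.23×10⁶ W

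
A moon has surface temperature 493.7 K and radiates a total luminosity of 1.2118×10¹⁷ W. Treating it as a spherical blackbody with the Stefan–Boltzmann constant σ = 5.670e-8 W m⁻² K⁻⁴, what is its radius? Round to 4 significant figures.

L = 4πR²σT⁴ ⇒ R = √(L/(4πσT⁴)).
σT⁴ = 3368.49 W/m², so R = √(1.2118×10¹⁷/(4π×3368.49)) = 1.692×10⁶ m.

R ≈ 1.692×10⁶ m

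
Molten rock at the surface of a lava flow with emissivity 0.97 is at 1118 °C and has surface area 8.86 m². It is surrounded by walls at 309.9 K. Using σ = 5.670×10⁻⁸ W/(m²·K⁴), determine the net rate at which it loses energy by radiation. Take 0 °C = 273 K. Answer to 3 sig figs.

Net loss ≈ 1.82×10⁶ W

T = 1118 °C + 273 = 1391 K.
Area A = 8.86 m².
Net radiated power P_net = εσA(T⁴ − T₀⁴) = 0.97×5.670×10⁻⁸×8.86×(1391⁴ − 309.9⁴).
T⁴ − T₀⁴ = 3.74376×10¹² − 9.22330×10⁹ = 3.73454×10¹² K⁴, so P_net = 1.82×10⁶ W.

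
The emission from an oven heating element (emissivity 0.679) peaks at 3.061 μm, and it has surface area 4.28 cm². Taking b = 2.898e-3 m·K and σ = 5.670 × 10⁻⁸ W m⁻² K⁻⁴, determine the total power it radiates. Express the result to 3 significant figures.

P ≈ 13.2 W

Wien's law: T = b/λ_max = 2.898×10⁻³/3.061×10⁻⁶ = 946.749 K.
Area A = 4.28 cm² = 4.28×10⁻⁴ m².
Then P = εσAT⁴ = 0.679×5.670×10⁻⁸×4.28×10⁻⁴×(946.749)⁴ = 13.2 W.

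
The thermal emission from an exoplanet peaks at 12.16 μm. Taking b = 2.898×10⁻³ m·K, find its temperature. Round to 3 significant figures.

Wien's law gives T = b/λ_max = (2.898×10⁻³ m·K)/(1.216×10⁻⁵ m) = 238 K.

T ≈ 238 K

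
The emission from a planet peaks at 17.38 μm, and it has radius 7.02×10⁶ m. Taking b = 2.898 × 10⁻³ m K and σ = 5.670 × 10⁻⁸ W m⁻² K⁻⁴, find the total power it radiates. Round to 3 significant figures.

Wien's law: T = b/λ_max = 2.898×10⁻³/1.738×10⁻⁵ = 166.743 K.
Surface area A = 4πR² = 4π(7.02×10⁶ m)² = 6.19276×10¹⁴ m².
Then P = σAT⁴ = 5.670×10⁻⁸×6.19276×10¹⁴×(166.743)⁴ = 2.71×10¹⁶ W.

P ≈ 2.71×10¹⁶ W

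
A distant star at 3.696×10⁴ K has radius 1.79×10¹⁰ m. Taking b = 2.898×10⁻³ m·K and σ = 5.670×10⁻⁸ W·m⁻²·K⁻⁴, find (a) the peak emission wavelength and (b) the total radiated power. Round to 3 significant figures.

λ_max ≈ 78.4 nm; P ≈ 4.26×10³² W

(a) λ_max = b/T = 2.898×10⁻³/3.696×10⁴ = 7.841×10⁻⁸ m = 78.4 nm.
Surface area A = 4πR² = 4π(1.79×10¹⁰ m)² = 4.02639×10²¹ m².
(b) P = σAT⁴ = 5.670×10⁻⁸×4.02639×10²¹×(3.696×10⁴)⁴ = 4.26×10³² W.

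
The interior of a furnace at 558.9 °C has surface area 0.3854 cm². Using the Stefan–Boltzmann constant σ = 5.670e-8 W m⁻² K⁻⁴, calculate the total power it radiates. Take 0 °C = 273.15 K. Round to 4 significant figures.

T = 558.9 °C + 273.15 = 832.05 K.
Area A = 0.3854 cm² = 3.854×10⁻⁵ m².
P = σAT⁴ = 5.670×10⁻⁸ × 3.854×10⁻⁵ × (832.05)⁴ = 1.047 W.

P ≈ 1.047 W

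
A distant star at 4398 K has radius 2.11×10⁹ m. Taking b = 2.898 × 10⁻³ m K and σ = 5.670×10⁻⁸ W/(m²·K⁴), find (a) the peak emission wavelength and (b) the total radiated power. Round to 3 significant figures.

(a) λ_max = b/T = 2.898×10⁻³/4398 = 6.589×10⁻⁷ m = 659 nm.
Surface area A = 4πR² = 4π(2.11×10⁹ m)² = 5.59467×10¹⁹ m².
(b) P = σAT⁴ = 5.670×10⁻⁸×5.59467×10¹⁹×(4398)⁴ = 1.19×10²⁷ W.

λ_max ≈ 659 nm; P ≈ 1.19×10²⁷ W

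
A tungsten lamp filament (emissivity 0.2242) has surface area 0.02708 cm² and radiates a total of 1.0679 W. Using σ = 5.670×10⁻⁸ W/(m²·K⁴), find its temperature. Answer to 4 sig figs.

T ≈ 2360 K

Area A = 0.02708 cm² = 2.708×10⁻⁶ m².
P = εσAT⁴ ⇒ T = (P/(εσA))^(1/4) = (1.0679/(0.2242×5.670×10⁻⁸×2.708×10⁻⁶))^(1/4) = 2360 K.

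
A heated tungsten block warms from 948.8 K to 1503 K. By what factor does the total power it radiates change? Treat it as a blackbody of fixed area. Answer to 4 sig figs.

P₂/P₁ ≈ 6.297

P ∝ T⁴, so P₂/P₁ = (T₂/T₁)⁴ = (1503/948.8)⁴ = (1.58411)⁴ = 6.297.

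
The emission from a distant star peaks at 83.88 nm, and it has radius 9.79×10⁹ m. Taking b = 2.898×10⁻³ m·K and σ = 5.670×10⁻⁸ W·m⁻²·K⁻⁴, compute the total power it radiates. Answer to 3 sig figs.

P ≈ 9.73×10³¹ W

Wien's law: T = b/λ_max = 2.898×10⁻³/8.388×10⁻⁸ = 34549.4 K.
Surface area A = 4πR² = 4π(9.79×10⁹ m)² = 1.20441×10²¹ m².
Then P = σAT⁴ = 5.670×10⁻⁸×1.20441×10²¹×(34549.4)⁴ = 9.73×10³¹ W.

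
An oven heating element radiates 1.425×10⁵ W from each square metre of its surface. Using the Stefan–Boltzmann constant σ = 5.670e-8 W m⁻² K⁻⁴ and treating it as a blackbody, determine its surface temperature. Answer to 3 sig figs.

T ≈ 1.26×10³ K

I = σT⁴, so T = (I/σ)^(1/4) = (1.425×10⁵/(5.670×10⁻⁸))^(1/4) = 1.26×10³ K.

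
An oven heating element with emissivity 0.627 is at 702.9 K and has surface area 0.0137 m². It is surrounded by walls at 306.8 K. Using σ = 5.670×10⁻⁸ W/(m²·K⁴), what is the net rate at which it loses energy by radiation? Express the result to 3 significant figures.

Net loss ≈ 115 W

Area A = 0.0137 m².
Net radiated power P_net = εσA(T⁴ − T₀⁴) = 0.627×5.670×10⁻⁸×0.0137×(702.9⁴ − 306.8⁴).
T⁴ − T₀⁴ = 2.44104×10¹¹ − 8.85975×10⁹ = 2.35244×10¹¹ K⁴, so P_net = 115 W.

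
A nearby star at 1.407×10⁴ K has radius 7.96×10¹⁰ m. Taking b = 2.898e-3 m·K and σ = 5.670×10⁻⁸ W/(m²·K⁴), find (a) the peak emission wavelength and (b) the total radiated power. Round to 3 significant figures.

λ_max ≈ 206 nm; P ≈ 1.77×10³² W

(a) λ_max = b/T = 2.898×10⁻³/1.407×10⁴ = 2.060×10⁻⁷ m = 206 nm.
Surface area A = 4πR² = 4π(7.96×10¹⁰ m)² = 7.96225×10²² m².
(b) P = σAT⁴ = 5.670×10⁻⁸×7.96225×10²²×(1.407×10⁴)⁴ = 1.77×10³² W.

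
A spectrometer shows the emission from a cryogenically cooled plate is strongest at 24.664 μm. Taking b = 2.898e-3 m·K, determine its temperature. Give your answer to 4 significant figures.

Wien's law gives T = b/λ_max = (2.898×10⁻³ m·K)/(2.4664×10⁻⁵ m) = 117.5 K.

T ≈ 117.5 K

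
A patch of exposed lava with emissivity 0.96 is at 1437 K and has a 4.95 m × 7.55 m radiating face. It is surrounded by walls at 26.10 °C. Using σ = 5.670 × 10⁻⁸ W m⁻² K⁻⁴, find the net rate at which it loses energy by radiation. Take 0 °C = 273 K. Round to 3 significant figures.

Surroundings: T = 26.10 °C + 273 = 299.10 K.
Area A = 4.95 × 7.55 = 37.3725 m².
Net radiated power P_net = εσA(T⁴ − T₀⁴) = 0.96×5.670×10⁻⁸×37.3725×(1437⁴ − 299.10⁴).
T⁴ − T₀⁴ = 4.26410×10¹² − 8.00324×10⁹ = 4.25610×10¹² K⁴, so P_net = 8.66×10⁶ W.

Net loss ≈ 8.66×10⁶ W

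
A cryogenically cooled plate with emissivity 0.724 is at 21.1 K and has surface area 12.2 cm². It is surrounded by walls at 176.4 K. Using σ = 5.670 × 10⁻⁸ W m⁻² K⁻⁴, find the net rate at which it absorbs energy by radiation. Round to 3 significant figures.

Net gain ≈ 0.0485 W

Area A = 12.2 cm² = 1.22×10⁻³ m².
Net radiated power P_net = εσA(T⁴ − T₀⁴) = 0.724×5.670×10⁻⁸×1.22×10⁻³×(21.1⁴ − 176.4⁴).
T⁴ − T₀⁴ = 1.98212×10⁵ − 9.68265×10⁸ = -9.68067×10⁸ K⁴, so P_net = -0.0485 W — negative, meaning a net gain of 0.0485 W.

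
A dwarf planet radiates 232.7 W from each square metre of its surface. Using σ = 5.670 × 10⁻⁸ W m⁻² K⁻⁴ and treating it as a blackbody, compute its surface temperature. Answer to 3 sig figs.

T ≈ 253 K

I = σT⁴, so T = (I/σ)^(1/4) = (232.7/(5.670×10⁻⁸))^(1/4) = 253 K.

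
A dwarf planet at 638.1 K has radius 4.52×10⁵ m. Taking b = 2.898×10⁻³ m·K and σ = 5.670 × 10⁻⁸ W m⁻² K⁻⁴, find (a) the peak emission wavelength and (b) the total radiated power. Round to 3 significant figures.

(a) λ_max = b/T = 2.898×10⁻³/638.1 = 4.542×10⁻⁶ m = 4.54 μm.
Surface area A = 4πR² = 4π(4.52×10⁵ m)² = 2.56736×10¹² m².
(b) P = σAT⁴ = 5.670×10⁻⁸×2.56736×10¹²×(638.1)⁴ = 2.41×10¹⁶ W.

λ_max ≈ 4.54 μm; P ≈ 2.41×10¹⁶ W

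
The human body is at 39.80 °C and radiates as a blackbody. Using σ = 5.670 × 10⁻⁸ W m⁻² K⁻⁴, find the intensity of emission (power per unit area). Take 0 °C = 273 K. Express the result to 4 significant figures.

T = 39.80 °C + 273 = 312.80 K.
Stefan–Boltzmann: I = σT⁴ = 5.670×10⁻⁸ × (312.80)⁴ = 542.8 W/m².

I ≈ 542.8 W/m²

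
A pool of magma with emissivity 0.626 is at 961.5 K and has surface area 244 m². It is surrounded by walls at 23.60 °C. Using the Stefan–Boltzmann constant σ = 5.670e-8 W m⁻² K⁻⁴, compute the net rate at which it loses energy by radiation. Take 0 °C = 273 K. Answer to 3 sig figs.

Surroundings: T = 23.60 °C + 273 = 296.60 K.
Area A = 244 m².
Net radiated power P_net = εσA(T⁴ − T₀⁴) = 0.626×5.670×10⁻⁸×244×(961.5⁴ − 296.60⁴).
T⁴ − T₀⁴ = 8.54667×10¹¹ − 7.73900×10⁹ = 8.46928×10¹¹ K⁴, so P_net = 7.33×10⁶ W.

Net loss ≈ 7.33×10⁶ W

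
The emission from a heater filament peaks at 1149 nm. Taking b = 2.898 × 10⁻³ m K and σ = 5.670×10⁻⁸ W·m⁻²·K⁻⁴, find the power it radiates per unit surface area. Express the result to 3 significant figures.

Wien's law: T = b/λ_max = 2.898×10⁻³/1.149×10⁻⁶ = 2522.19 K.
Then I = σT⁴ = 5.670×10⁻⁸×(2522.19)⁴ = 2.29×10⁶ W/m².

I ≈ 2.29×10⁶ W/m²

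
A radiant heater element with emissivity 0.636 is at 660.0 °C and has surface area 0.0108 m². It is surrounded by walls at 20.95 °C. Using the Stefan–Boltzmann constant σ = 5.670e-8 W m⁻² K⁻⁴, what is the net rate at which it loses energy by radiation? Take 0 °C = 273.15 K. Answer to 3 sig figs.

T = 660.0 °C + 273.15 = 933.15 K.
Surroundings: T = 20.95 °C + 273.15 = 294.10 K.
Area A = 0.0108 m².
Net radiated power P_net = εσA(T⁴ − T₀⁴) = 0.636×5.670×10⁻⁸×0.0108×(933.15⁴ − 294.10⁴).
T⁴ − T₀⁴ = 7.58239×10¹¹ − 7.48135×10⁹ = 7.50758×10¹¹ K⁴, so P_net = 292 W.

Net loss ≈ 292 W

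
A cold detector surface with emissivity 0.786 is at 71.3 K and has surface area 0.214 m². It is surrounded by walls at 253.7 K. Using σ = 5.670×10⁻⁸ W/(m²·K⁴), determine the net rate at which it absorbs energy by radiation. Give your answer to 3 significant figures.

Net gain ≈ 39.3 W

Area A = 0.214 m².
Net radiated power P_net = εσA(T⁴ − T₀⁴) = 0.786×5.670×10⁻⁸×0.214×(71.3⁴ − 253.7⁴).
T⁴ − T₀⁴ = 2.58439×10⁷ − 4.14268×10⁹ = -4.11684×10⁹ K⁴, so P_net = -39.3 W — negative, meaning a net gain of 39.3 W.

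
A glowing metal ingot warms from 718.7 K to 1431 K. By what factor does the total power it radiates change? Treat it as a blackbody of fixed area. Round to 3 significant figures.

P₂/P₁ ≈ 15.7

P ∝ T⁴, so P₂/P₁ = (T₂/T₁)⁴ = (1431/718.7)⁴ = (1.99110)⁴ = 15.7.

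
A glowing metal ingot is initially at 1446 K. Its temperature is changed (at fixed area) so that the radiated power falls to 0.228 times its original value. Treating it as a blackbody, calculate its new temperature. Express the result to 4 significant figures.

T₂ ≈ 999.2 K

P ∝ T⁴, so T₂/T₁ = (P₂/P₁)^(1/4) = (0.228)^(1/4) = 0.691009.
T₂ = 1446 × 0.691009 = 999.2 K.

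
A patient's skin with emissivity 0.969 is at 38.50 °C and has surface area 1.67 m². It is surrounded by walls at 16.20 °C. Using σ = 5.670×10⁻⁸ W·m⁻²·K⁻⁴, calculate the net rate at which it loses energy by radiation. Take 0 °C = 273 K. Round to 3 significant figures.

Net loss ≈ 222 W

T = 38.50 °C + 273 = 311.50 K.
Surroundings: T = 16.20 °C + 273 = 289.20 K.
Area A = 1.67 m².
Net radiated power P_net = εσA(T⁴ − T₀⁴) = 0.969×5.670×10⁻⁸×1.67×(311.50⁴ − 289.20⁴).
T⁴ − T₀⁴ = 9.41526×10⁹ − 6.99509×10⁹ = 2.42017×10⁹ K⁴, so P_net = 222 W.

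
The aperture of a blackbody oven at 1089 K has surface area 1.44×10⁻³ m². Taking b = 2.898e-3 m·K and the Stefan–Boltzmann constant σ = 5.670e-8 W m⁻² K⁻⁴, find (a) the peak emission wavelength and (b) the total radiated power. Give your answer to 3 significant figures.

λ_max ≈ 2.66 μm; P ≈ 115 W

(a) λ_max = b/T = 2.898×10⁻³/1089 = 2.661×10⁻⁶ m = 2.66 μm.
Area A = 1.44×10⁻³ m².
(b) P = σAT⁴ = 5.670×10⁻⁸×1.44×10⁻³×(1089)⁴ = 115 W.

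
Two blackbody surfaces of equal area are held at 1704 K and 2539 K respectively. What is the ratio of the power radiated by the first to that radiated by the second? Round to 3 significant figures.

P₁/P₂ ≈ 0.203

With equal areas, P₁/P₂ = (T₁/T₂)⁴ = (1704/2539)⁴ = 0.203.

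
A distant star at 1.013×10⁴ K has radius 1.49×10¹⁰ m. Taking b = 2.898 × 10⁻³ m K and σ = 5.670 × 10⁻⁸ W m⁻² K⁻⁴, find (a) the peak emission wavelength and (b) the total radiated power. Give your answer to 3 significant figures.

(a) λ_max = b/T = 2.898×10⁻³/1.013×10⁴ = 2.861×10⁻⁷ m = 286 nm.
Surface area A = 4πR² = 4π(1.49×10¹⁰ m)² = 2.78986×10²¹ m².
(b) P = σAT⁴ = 5.670×10⁻⁸×2.78986×10²¹×(1.013×10⁴)⁴ = 1.67×10³⁰ W.

λ_max ≈ 286 nm; P ≈ 1.67×10³⁰ W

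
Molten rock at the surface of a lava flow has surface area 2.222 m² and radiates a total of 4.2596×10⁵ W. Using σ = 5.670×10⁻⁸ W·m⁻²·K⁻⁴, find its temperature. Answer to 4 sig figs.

T ≈ 1356 K

Area A = 2.222 m².
P = σAT⁴ ⇒ T = (P/(σA))^(1/4) = (4.2596×10⁵/(5.670×10⁻⁸×2.222))^(1/4) = 1356 K.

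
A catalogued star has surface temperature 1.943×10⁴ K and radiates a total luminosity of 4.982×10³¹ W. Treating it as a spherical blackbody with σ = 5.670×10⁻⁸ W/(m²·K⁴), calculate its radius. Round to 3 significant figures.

L = 4πR²σT⁴ ⇒ R = √(L/(4πσT⁴)).
σT⁴ = 8.08117×10⁹ W/m², so R = √(4.982×10³¹/(4π×8.08117×10⁹)) = 2.21×10¹⁰ m.

R ≈ 2.21×10¹⁰ m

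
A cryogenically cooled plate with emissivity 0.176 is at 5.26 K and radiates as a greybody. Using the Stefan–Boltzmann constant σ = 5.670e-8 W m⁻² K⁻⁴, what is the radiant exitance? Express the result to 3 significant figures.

Stefan–Boltzmann: I = εσT⁴ = 0.176 × 5.670×10⁻⁸ × (5.26)⁴ = 7.64×10⁻⁶ W/m².

I ≈ 7.64×10⁻⁶ W/m²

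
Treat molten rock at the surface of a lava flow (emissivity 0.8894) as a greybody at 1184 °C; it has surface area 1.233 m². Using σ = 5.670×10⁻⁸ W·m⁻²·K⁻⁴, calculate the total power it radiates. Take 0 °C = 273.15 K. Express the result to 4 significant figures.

P ≈ 2.803×10⁵ W

T = 1184 °C + 273.15 = 1457.15 K.
Area A = 1.233 m².
P = εσAT⁴ = 0.8894 × 5.670×10⁻⁸ × 1.233 × (1457.15)⁴ = 2.803×10⁵ W.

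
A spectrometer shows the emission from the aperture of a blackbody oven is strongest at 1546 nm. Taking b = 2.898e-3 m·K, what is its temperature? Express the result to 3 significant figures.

Wien's law gives T = b/λ_max = (2.898×10⁻³ m·K)/(1.546×10⁻⁶ m) = 1.87×10³ K.

T ≈ 1.87×10³ K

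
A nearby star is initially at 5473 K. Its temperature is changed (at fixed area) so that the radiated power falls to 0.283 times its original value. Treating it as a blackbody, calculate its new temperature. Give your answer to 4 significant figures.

T₂ ≈ 3992 K

P ∝ T⁴, so T₂/T₁ = (P₂/P₁)^(1/4) = (0.283)^(1/4) = 0.729368.
T₂ = 5473 × 0.729368 = 3992 K.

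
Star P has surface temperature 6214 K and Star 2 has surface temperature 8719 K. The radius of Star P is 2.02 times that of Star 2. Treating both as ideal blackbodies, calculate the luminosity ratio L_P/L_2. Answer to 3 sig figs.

L_P/L_2 ≈ 1.05

L ∝ R²T⁴, so L_P/L_2 = (R_P/R_2)²(T_P/T_2)⁴ = (2.02)² × (6214/8719)⁴ = 4.0804 × 0.257999 = 1.05.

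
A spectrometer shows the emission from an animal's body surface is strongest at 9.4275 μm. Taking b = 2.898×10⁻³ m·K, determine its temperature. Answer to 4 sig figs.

Wien's law gives T = b/λ_max = (2.898×10⁻³ m·K)/(9.4275×10⁻⁶ m) = 307.4 K.

T ≈ 307.4 K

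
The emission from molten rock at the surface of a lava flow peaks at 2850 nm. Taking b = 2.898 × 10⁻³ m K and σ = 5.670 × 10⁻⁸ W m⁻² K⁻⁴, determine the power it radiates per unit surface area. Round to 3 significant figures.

Wien's law: T = b/λ_max = 2.898×10⁻³/2.850×10⁻⁶ = 1016.84 K.
Then I = σT⁴ = 5.670×10⁻⁸×(1016.84)⁴ = 6.06×10⁴ W/m².

I ≈ 6.06×10⁴ W/m²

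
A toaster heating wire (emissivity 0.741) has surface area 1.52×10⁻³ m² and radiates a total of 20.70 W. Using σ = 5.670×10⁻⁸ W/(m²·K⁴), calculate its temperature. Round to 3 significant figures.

Area A = 1.52×10⁻³ m².
P = εσAT⁴ ⇒ T = (P/(εσA))^(1/4) = (20.70/(0.741×5.670×10⁻⁸×1.52×10⁻³))^(1/4) = 755 K.

T ≈ 755 K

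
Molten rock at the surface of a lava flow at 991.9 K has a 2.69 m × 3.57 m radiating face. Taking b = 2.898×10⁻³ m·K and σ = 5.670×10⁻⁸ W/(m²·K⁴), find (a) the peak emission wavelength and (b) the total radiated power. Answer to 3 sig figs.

(a) λ_max = b/T = 2.898×10⁻³/991.9 = 2.922×10⁻⁶ m = 2.92 μm.
Area A = 2.69 × 3.57 = 9.6033 m².
(b) P = σAT⁴ = 5.670×10⁻⁸×9.6033×(991.9)⁴ = 5.27×10⁵ W.

λ_max ≈ 2.92 μm; P ≈ 5.27×10⁵ W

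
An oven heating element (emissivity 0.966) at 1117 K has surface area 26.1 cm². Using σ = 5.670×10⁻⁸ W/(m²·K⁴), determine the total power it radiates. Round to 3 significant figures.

P ≈ 223 W

Area A = 26.1 cm² = 2.61×10⁻³ m².
P = εσAT⁴ = 0.966 × 5.670×10⁻⁸ × 2.61×10⁻³ × (1117)⁴ = 223 W.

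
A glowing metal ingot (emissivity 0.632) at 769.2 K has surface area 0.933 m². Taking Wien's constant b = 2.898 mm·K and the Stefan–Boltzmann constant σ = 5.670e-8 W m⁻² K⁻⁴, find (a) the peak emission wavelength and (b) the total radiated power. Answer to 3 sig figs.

(a) λ_max = b/T = 2.898×10⁻³/769.2 = 3.768×10⁻⁶ m = 3.77 μm.
Area A = 0.933 m².
(b) P = εσAT⁴ = 0.632×5.670×10⁻⁸×0.933×(769.2)⁴ = 1.17×10⁴ W.

λ_max ≈ 3.77 μm; P ≈ 1.17×10⁴ W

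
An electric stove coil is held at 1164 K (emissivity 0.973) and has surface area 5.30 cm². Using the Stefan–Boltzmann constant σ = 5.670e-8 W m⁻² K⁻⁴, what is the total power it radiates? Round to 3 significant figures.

P ≈ 53.7 W

Area A = 5.30 cm² = 5.30×10⁻⁴ m².
P = εσAT⁴ = 0.973 × 5.670×10⁻⁸ × 5.30×10⁻⁴ × (1164)⁴ = 53.7 W.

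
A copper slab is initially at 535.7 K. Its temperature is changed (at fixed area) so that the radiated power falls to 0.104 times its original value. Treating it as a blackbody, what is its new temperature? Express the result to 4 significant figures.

T₂ ≈ 304.2 K

P ∝ T⁴, so T₂/T₁ = (P₂/P₁)^(1/4) = (0.104)^(1/4) = 0.567882.
T₂ = 535.7 × 0.567882 = 304.2 K.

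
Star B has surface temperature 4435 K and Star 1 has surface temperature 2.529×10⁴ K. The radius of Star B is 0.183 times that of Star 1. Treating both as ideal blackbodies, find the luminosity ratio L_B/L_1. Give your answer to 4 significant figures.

L_B/L_1 ≈ 3.167×10⁻⁵

L ∝ R²T⁴, so L_B/L_1 = (R_B/R_1)²(T_B/T_1)⁴ = (0.183)² × (4435/2.529×10⁴)⁴ = 0.033489 × 9.45756×10⁻⁴ = 3.167×10⁻⁵.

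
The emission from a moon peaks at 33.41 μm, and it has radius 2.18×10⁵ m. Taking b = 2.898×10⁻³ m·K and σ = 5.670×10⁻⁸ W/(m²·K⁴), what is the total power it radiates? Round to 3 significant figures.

P ≈ 1.92×10¹² W

Wien's law: T = b/λ_max = 2.898×10⁻³/3.341×10⁻⁵ = 86.7405 K.
Surface area A = 4πR² = 4π(2.18×10⁵ m)² = 5.97204×10¹¹ m².
Then P = σAT⁴ = 5.670×10⁻⁸×5.97204×10¹¹×(86.7405)⁴ = 1.92×10¹² W.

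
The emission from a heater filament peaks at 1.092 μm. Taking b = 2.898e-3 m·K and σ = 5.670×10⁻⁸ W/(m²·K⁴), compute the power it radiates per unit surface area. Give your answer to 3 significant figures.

Wien's law: T = b/λ_max = 2.898×10⁻³/1.092×10⁻⁶ = 2653.85 K.
Then I = σT⁴ = 5.670×10⁻⁸×(2653.85)⁴ = 2.81×10⁶ W/m².

I ≈ 2.81×10⁶ W/m²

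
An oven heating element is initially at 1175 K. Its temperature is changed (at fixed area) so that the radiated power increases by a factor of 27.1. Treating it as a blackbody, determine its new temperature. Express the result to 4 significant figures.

P ∝ T⁴, so T₂/T₁ = (P₂/P₁)^(1/4) = (27.1)^(1/4) = 2.28161.
T₂ = 1175 × 2.28161 = 2681 K.

T₂ ≈ 2681 K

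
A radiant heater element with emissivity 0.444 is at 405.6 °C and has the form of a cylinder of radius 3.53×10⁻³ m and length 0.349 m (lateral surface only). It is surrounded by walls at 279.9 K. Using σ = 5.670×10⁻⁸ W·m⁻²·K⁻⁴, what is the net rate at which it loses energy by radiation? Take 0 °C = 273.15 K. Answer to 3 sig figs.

Net loss ≈ 40.2 W

T = 405.6 °C + 273.15 = 678.75 K.
Lateral area A = 2πrL = 2π×3.53×10⁻³×0.349 = 7.74070×10⁻³ m².
Net radiated power P_net = εσA(T⁴ − T₀⁴) = 0.444×5.670×10⁻⁸×7.74070×10⁻³×(678.75⁴ − 279.9⁴).
T⁴ − T₀⁴ = 2.12246×10¹¹ − 6.13778×10⁹ = 2.06108×10¹¹ K⁴, so P_net = 40.2 W.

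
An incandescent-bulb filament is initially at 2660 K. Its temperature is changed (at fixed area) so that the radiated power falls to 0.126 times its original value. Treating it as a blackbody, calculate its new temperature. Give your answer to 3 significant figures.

P ∝ T⁴, so T₂/T₁ = (P₂/P₁)^(1/4) = (0.126)^(1/4) = 0.595789.
T₂ = 2660 × 0.595789 = 1.58×10³ K.

T₂ ≈ 1.58×10³ K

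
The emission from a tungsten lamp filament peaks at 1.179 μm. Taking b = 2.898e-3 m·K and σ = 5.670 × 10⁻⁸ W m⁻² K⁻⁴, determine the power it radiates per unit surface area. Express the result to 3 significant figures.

I ≈ 2.07×10⁶ W/m²

Wien's law: T = b/λ_max = 2.898×10⁻³/1.179×10⁻⁶ = 2458.02 K.
Then I = σT⁴ = 5.670×10⁻⁸×(2458.02)⁴ = 2.07×10⁶ W/m².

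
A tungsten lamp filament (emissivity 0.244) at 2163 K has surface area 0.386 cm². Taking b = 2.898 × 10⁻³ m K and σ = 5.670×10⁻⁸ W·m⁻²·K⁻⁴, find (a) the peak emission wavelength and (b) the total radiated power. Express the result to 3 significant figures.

λ_max ≈ 1.34 μm; P ≈ 11.7 W

(a) λ_max = b/T = 2.898×10⁻³/2163 = 1.340×10⁻⁶ m = 1.34 μm.
Area A = 0.386 cm² = 3.86×10⁻⁵ m².
(b) P = εσAT⁴ = 0.244×5.670×10⁻⁸×3.86×10⁻⁵×(2163)⁴ = 11.7 W.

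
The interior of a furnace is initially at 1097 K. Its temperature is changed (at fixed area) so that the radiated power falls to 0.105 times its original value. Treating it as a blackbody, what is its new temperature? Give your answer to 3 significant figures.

P ∝ T⁴, so T₂/T₁ = (P₂/P₁)^(1/4) = (0.105)^(1/4) = 0.569243.
T₂ = 1097 × 0.569243 = 624 K.

T₂ ≈ 624 K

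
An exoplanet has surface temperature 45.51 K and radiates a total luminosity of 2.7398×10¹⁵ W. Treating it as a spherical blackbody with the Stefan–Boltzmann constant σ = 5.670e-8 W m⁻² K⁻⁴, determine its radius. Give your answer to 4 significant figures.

L = 4πR²σT⁴ ⇒ R = √(L/(4πσT⁴)).
σT⁴ = 0.243226 W/m², so R = √(2.7398×10¹⁵/(4π×0.243226)) = 2.994×10⁷ m.

R ≈ 2.994×10⁷ m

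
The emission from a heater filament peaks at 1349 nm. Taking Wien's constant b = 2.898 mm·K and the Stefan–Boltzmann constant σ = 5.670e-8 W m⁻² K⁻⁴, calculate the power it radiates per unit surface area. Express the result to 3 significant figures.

Wien's law: T = b/λ_max = 2.898×10⁻³/1.349×10⁻⁶ = 2148.26 K.
Then I = σT⁴ = 5.670×10⁻⁸×(2148.26)⁴ = 1.21×10⁶ W/m².

I ≈ 1.21×10⁶ W/m²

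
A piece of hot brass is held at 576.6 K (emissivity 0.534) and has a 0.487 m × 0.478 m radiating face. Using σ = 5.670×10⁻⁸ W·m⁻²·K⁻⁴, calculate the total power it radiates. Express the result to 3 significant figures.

P ≈ 779 W

Area A = 0.487 × 0.478 = 0.232786 m².
P = εσAT⁴ = 0.534 × 5.670×10⁻⁸ × 0.232786 × (576.6)⁴ = 779 W.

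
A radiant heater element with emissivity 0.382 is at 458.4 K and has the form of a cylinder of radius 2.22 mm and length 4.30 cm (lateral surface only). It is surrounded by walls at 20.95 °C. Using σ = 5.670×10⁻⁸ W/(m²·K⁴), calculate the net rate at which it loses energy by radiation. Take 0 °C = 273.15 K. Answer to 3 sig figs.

Net loss ≈ 0.476 W

Surroundings: T = 20.95 °C + 273.15 = 294.10 K.
Lateral area A = 2πrL = 2π×2.22×10⁻³×0.0430 = 5.99793×10⁻⁴ m².
Net radiated power P_net = εσA(T⁴ − T₀⁴) = 0.382×5.670×10⁻⁸×5.99793×10⁻⁴×(458.4⁴ − 294.10⁴).
T⁴ − T₀⁴ = 4.41549×10¹⁰ − 7.48135×10⁹ = 3.66736×10¹⁰ K⁴, so P_net = 0.476 W.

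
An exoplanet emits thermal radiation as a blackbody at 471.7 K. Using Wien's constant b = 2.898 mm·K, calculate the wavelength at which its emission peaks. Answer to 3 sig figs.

λ_max ≈ 6.14 μm

Wien's displacement law: λ_max = b/T = (2.898×10⁻³ m·K)/(471.7 K) = 6.144×10⁻⁶ m.
That is 6.14 μm, in the infrared range.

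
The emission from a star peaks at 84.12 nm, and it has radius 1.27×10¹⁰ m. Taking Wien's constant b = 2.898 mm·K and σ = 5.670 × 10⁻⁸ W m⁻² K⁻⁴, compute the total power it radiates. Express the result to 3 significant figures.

P ≈ 1.62×10³² W

Wien's law: T = b/λ_max = 2.898×10⁻³/8.412×10⁻⁸ = 34450.8 K.
Surface area A = 4πR² = 4π(1.27×10¹⁰ m)² = 2.02683×10²¹ m².
Then P = σAT⁴ = 5.670×10⁻⁸×2.02683×10²¹×(34450.8)⁴ = 1.62×10³² W.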